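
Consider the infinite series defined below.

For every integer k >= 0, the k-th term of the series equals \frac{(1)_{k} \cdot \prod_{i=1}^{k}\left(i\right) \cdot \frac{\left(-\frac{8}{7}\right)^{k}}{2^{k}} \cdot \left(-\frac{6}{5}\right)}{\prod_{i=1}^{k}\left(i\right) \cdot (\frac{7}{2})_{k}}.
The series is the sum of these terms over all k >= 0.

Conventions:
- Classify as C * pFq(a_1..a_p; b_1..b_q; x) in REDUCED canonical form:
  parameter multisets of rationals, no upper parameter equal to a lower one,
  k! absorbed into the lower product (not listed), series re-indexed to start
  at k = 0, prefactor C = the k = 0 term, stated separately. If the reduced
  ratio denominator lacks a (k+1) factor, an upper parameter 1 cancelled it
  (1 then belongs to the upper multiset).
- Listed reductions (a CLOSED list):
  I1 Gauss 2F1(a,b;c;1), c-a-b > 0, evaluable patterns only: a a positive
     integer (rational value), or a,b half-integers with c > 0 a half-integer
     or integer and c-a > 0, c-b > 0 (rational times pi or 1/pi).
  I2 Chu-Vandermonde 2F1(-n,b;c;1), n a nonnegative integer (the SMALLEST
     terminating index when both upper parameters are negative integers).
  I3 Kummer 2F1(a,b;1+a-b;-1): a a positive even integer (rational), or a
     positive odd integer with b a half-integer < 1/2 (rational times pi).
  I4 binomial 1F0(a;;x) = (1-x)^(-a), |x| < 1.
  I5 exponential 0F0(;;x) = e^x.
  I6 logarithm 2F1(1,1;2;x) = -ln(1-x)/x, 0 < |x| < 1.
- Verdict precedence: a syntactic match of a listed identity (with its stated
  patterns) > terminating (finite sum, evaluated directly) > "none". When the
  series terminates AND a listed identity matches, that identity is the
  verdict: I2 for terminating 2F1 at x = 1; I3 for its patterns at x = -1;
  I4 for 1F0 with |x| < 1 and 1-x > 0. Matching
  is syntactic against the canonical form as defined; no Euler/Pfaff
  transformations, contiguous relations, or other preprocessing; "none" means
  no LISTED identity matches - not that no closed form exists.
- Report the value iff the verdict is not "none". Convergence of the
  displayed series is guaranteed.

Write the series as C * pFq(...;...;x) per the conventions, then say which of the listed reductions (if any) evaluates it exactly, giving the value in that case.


x = -\frac{4}{7} here; the reduced form reads 2F1, upper {1, 1}, lower {\frac{7}{2}}, C = -\frac{6}{5}. Verdict: none. Every listed pattern misses the 2F1 form at -\frac{4}{7}, upper {1, 1}.

Key observation: x = -\frac{4}{7} and the running product (C = -6/5, x = -4/7) telescopes to a rising factorial.
Term ratio: r(k) = -\frac{4}{7} * (k+1) (k+1) / [(k+\frac{7}{2}) (k+1)] - rational in k. x = -\frac{4}{7}; t_0 = -\frac{6}{5}; negate the roots.


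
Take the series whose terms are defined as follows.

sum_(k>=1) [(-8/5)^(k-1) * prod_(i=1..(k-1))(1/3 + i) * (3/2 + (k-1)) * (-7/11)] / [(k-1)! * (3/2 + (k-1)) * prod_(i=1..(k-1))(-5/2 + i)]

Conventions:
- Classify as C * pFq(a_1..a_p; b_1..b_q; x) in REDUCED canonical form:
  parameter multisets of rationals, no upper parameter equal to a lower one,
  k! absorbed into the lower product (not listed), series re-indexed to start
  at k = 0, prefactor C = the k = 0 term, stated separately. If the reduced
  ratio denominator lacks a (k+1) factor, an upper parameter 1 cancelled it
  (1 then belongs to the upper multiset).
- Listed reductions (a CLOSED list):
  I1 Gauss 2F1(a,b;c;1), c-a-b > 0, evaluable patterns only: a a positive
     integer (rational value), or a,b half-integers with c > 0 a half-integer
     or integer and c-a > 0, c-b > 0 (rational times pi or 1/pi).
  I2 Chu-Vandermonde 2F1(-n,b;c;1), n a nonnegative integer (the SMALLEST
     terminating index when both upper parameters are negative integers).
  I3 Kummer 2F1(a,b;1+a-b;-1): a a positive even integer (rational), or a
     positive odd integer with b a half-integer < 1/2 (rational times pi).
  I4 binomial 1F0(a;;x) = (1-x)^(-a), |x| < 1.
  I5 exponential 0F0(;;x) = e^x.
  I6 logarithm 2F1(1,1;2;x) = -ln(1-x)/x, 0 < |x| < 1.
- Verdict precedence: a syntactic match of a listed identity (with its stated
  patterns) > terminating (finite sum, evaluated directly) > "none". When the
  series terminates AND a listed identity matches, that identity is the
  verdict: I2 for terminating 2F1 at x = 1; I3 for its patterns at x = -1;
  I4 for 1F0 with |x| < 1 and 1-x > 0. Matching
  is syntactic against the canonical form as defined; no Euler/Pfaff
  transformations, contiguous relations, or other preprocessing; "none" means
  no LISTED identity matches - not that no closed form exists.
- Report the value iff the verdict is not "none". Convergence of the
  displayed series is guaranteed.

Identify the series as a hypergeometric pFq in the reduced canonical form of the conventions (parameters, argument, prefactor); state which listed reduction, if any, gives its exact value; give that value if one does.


With C = -7/11: the canonical form is 1F1(4/3; -3/2; -8/5). Verdict: none. No listed pattern accepts 1F1(4/3; -3/2; -8/5).

Structural cue: with t_0 = -7/11, the running product (prefactor -7/11) telescopes to a rising factorial.
Adjacent-term ratio: r(k) = (-8/5) * (k+4/3) / [(k-3/2) (k+1)] ; factor over Q: parameters, x = (-8/5), and C = -7/11.


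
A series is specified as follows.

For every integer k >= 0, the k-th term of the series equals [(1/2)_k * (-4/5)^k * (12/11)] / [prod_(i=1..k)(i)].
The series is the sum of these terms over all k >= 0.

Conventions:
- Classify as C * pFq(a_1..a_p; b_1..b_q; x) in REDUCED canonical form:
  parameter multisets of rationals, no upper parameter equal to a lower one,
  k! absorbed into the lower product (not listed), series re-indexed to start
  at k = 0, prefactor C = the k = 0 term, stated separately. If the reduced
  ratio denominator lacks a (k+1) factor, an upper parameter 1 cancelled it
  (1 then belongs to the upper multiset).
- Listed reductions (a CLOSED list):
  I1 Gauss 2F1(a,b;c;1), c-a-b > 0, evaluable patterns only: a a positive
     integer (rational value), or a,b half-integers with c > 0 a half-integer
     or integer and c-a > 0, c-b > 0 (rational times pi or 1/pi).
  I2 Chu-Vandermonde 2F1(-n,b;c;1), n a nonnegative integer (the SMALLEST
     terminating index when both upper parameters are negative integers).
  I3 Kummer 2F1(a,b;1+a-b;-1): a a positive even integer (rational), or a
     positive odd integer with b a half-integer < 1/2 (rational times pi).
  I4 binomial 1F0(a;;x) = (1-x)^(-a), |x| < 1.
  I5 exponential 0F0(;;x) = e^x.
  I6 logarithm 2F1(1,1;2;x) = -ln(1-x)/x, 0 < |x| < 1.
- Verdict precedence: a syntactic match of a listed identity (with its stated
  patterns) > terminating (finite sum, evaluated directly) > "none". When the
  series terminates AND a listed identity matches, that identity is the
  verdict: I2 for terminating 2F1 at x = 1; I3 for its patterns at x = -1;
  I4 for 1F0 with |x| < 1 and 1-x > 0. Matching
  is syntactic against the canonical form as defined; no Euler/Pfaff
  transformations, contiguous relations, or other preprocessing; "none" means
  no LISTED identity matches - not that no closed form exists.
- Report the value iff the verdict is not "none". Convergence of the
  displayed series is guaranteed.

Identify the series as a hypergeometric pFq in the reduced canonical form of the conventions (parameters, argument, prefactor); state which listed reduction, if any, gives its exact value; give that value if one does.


Reduced: x = -4/5, 1F0, upper = {1/2}, lower = {-}, C = 12/11. Verdict: the binomial series (I4) matches (the 1F0 binomial series: exponent -1/2, x = -4/5). Hence: (12/11) * (9/5)^(-1/2).

First insight: x = (-4/5) and the product of the first k integers (prefactor 12/11) is k!.
Term ratio: r(k) = (-4/5) * (k+1/2) / [(k+1)] - rational; roots negated = parameters, x = (-4/5), C = 12/11.


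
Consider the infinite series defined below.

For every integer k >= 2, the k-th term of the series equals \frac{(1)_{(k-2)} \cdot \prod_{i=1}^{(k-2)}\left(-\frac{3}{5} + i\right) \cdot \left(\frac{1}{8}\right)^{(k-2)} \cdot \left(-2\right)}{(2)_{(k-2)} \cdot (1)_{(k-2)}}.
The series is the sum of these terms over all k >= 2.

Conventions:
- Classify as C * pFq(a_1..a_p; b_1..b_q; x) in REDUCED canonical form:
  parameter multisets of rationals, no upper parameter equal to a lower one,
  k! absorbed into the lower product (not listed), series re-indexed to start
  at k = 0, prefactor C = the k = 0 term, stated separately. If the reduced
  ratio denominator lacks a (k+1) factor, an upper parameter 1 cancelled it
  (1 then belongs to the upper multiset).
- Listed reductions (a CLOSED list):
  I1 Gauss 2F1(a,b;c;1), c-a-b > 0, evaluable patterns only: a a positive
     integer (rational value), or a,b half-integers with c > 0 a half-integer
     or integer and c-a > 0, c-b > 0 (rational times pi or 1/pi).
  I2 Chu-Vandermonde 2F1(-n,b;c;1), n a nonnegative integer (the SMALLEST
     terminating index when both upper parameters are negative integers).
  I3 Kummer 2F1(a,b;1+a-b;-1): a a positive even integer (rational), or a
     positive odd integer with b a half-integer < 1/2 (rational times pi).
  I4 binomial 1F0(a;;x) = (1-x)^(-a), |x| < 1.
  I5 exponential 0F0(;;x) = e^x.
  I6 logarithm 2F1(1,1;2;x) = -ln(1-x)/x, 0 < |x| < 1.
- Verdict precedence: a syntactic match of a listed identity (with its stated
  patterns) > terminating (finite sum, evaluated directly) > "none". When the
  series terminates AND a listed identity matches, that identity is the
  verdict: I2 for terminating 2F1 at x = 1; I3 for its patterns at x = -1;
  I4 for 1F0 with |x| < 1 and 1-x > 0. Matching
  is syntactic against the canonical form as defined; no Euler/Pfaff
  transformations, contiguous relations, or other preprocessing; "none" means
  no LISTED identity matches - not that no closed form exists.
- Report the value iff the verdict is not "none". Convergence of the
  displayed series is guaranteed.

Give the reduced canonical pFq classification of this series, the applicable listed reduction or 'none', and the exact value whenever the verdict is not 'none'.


Key observation: x = \frac{1}{8} and the running product (C = -2, x = 1/8) telescopes to a rising factorial.
Ratio: r(k) = \frac{1}{8} * (k+\frac{2}{5}) (k+1) / [(k+2) (k+1)] - rational in k, leading ratio \frac{1}{8}; with t_0 = -2, classification follows.

Classification (C = -2): 2F1 with upper {\frac{2}{5}, 1}, lower {2}, argument x = \frac{1}{8}. Verdict: none - this 2F1 at x = \frac{1}{8} matches no listed pattern, and upper {\frac{2}{5}, 1} holds no stopper.


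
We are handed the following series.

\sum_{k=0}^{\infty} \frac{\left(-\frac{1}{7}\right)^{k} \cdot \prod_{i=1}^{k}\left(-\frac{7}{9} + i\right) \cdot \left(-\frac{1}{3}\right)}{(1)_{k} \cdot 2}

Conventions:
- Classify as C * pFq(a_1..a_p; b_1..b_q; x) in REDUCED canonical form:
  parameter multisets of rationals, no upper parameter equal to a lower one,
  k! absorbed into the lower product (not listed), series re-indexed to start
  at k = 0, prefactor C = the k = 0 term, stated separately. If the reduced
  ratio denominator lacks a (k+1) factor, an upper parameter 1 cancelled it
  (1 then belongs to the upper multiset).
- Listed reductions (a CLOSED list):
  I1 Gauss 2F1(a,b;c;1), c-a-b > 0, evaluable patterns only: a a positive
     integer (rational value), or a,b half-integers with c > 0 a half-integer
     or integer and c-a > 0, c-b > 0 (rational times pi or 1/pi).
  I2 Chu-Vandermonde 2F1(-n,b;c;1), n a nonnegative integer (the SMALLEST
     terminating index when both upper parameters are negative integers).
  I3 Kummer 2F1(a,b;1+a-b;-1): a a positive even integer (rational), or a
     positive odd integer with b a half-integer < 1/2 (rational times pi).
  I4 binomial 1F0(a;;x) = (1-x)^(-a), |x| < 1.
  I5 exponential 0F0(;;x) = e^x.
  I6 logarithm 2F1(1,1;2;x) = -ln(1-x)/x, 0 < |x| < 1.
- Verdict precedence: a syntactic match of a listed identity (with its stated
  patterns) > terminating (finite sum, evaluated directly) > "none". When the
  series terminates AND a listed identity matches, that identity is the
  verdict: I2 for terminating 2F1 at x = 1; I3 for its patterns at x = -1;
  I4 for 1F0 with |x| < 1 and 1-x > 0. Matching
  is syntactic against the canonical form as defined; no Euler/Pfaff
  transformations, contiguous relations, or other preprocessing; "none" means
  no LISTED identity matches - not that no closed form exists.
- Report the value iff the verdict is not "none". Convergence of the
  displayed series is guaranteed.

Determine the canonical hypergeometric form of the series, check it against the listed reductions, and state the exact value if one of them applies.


Key observation: t_0 being -\frac{1}{6}, the running product (C = -1/6, x = -1/7) telescopes to a rising factorial.
Ratio: r(k) = -\frac{1}{7} * (k+\frac{2}{9}) / [(k+1)] - poly over poly, x = -\frac{1}{7} from leading terms; C = -\frac{1}{6} at k = 0.

Reduced: x = -\frac{1}{7}, 1F0, upper = {\frac{2}{9}}, lower = {-}, C = -\frac{1}{6}. Verdict (x = -\frac{1}{7}): the binomial series (I4) applies (the 1F0 binomial series: exponent -2/9, x = -\frac{1}{7}). Its exact value is \left(-\frac{1}{6}\right) \cdot \left(\frac{8}{7}\right)^{-\frac{2}{9}}.


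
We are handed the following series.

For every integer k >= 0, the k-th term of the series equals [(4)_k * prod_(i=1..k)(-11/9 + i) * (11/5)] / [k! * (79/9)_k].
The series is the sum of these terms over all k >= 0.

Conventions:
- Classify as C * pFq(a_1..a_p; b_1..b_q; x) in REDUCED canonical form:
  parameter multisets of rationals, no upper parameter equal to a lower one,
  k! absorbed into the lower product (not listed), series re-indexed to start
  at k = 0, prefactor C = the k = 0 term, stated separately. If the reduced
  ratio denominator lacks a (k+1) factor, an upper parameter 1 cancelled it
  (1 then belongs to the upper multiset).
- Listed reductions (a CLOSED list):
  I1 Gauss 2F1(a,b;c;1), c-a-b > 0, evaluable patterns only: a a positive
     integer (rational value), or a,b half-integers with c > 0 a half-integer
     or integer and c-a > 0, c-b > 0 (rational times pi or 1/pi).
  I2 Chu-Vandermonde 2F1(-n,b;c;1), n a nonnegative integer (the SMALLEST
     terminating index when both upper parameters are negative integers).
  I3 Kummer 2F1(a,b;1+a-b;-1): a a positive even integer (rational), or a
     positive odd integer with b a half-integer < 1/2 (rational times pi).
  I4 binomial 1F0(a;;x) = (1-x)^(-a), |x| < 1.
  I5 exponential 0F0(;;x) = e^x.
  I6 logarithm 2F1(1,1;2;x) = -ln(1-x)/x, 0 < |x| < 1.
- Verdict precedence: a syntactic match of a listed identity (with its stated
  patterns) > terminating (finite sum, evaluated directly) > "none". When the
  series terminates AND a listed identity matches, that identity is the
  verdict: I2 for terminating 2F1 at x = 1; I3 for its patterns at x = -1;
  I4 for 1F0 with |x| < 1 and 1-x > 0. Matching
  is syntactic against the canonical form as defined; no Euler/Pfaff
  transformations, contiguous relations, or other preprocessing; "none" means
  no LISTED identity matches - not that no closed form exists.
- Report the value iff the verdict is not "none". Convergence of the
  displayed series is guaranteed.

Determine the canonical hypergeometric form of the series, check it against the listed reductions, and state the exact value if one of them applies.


This is 11/5 * 2F1(-2/9, 4; 79/9; 1) in reduced canonical form. Verdict: the Gauss summation I1 applies (x = 1: the Gamma ratio telescopes since c-a-b = 5 > 0 and a = 4 in Z>0). Hence: 375089/196830.

Structural cue: t_0 being 11/5, the running product (C = 11/5, x = 1) telescopes to a rising factorial.
Consecutive-term ratio: r(k) = 1 * (k-2/9) (k+4) / [(k+79/9) (k+1)] - rational in k. x = 1; t_0 = 11/5; negate the roots.


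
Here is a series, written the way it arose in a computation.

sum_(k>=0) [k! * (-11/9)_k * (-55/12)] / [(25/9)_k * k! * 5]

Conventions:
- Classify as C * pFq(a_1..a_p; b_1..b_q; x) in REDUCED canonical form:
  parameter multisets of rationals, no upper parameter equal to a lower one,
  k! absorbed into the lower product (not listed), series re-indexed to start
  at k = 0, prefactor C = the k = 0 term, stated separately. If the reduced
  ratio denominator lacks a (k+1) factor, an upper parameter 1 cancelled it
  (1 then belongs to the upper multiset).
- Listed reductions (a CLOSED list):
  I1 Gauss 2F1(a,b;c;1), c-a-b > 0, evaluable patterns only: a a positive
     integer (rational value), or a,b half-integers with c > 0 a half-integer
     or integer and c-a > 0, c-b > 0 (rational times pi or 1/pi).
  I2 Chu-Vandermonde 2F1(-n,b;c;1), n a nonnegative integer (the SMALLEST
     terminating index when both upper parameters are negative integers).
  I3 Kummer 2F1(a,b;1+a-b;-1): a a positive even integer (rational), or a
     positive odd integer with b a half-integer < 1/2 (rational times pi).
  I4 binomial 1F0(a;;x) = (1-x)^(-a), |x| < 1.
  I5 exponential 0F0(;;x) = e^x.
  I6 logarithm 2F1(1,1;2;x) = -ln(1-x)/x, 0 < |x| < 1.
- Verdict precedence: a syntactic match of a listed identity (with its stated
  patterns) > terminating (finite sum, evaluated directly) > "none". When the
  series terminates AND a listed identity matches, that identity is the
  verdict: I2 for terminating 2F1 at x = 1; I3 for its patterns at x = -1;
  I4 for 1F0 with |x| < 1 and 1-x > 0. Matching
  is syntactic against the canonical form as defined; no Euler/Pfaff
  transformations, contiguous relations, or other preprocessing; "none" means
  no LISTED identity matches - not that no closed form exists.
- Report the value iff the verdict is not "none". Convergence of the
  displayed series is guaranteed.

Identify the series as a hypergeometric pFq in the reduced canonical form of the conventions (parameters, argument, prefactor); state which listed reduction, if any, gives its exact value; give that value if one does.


Classification (C = -11/12): 2F1 with upper {-11/9, 1}, lower {25/9}, argument x = 1. Verdict: Gauss (I1, integer-parameter pattern) applies (x = 1: the Gamma ratio telescopes since c-a-b = 3 > 0 and a = 1 in Z>0). Sum: -44/81.

Structural cue: t_0 = -11/12 here, and the constant factors (C = -11/12, x = 1) combine into one prefactor.
Ratio: r(k) = 1 * (k-11/9) (k+1) / [(k+25/9) (k+1)] - rational in k, leading ratio 1; with t_0 = -11/12, classification follows.


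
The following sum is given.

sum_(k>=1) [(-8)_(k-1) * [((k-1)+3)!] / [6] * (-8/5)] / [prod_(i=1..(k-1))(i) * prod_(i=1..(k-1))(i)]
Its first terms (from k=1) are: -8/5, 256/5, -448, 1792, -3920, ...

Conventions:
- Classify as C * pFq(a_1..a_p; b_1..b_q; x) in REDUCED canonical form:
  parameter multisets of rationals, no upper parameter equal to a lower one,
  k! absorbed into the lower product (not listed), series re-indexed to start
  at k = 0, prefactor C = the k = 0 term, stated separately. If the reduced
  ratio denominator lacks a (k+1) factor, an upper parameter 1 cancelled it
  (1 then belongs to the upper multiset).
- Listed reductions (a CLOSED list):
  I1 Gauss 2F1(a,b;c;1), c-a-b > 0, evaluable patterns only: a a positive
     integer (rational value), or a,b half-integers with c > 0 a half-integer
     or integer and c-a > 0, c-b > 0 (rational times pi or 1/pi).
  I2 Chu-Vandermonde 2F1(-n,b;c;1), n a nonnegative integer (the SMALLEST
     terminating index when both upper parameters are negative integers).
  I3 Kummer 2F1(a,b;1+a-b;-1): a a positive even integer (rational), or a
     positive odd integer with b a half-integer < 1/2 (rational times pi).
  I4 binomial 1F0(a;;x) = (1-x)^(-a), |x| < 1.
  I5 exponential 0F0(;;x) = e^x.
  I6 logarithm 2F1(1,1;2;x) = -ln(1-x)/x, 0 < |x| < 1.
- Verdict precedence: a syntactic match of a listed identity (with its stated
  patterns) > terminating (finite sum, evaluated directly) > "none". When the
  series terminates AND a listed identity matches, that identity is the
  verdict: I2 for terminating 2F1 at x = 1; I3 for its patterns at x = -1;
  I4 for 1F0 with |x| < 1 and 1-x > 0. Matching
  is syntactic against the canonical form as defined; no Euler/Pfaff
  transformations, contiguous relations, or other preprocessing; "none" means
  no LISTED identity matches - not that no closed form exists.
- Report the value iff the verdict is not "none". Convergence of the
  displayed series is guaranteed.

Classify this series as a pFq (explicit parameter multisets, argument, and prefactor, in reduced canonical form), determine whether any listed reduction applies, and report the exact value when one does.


Key step: with t_0 = -8/5, the product of the first k integers (C = -8/5) is k!.
Adjacent-term ratio: r(k) = 1 * (k-8) (k+4) / [(k+1) (k+1)] - rational; roots negated = parameters, x = 1, C = -8/5.

With C = -8/5: the canonical form is 2F1(-8, 4; 1; 1). Verdict: Chu-Vandermonde (I2) matches (terminating 2F1 at x = 1 with n = 8, b = 4, c = 1). Its exact value is 0.


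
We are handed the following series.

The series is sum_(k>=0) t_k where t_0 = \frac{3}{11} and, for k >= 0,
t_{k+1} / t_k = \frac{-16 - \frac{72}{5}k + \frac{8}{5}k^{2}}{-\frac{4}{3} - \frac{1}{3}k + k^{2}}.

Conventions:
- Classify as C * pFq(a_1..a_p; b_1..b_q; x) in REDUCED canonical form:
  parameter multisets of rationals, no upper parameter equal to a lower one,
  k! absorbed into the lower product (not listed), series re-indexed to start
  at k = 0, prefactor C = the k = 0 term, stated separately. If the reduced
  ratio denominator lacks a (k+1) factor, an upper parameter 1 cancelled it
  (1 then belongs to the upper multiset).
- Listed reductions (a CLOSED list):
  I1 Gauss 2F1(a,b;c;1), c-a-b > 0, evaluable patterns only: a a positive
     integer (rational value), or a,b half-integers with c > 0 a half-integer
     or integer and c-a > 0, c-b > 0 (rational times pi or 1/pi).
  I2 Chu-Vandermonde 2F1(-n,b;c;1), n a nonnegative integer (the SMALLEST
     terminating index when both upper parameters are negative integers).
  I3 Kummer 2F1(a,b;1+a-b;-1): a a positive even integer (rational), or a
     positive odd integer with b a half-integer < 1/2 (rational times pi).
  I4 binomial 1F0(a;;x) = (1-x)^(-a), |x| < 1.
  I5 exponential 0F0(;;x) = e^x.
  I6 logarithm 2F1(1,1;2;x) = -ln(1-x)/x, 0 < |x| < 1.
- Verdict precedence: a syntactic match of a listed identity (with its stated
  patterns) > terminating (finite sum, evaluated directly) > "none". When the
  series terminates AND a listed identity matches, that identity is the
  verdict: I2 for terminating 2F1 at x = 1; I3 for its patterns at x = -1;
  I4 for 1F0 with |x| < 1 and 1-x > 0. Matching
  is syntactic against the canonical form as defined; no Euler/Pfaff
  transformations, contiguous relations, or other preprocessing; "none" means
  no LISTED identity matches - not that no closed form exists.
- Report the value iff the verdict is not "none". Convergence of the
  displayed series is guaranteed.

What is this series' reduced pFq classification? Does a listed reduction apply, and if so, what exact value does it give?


With C = \frac{3}{11}: the canonical form is 2F1(-10, 1; -\frac{4}{3}; \frac{8}{5}). Verdict: terminating - upper -10 stops the sum at k = 10; the 11 terms are added exactly. Hence: \frac{4157207553219}{462021484375}.

The tell: x = \frac{8}{5} and the expanded ratio factors over Q; prefactor 3/11, roots give parameters.
Step ratio: r(k) = \frac{8}{5} * (k-10) (k+1) / [(k-\frac{4}{3}) (k+1)] ; factor over Q: parameters, x = \frac{8}{5}, and C = \frac{3}{11}.


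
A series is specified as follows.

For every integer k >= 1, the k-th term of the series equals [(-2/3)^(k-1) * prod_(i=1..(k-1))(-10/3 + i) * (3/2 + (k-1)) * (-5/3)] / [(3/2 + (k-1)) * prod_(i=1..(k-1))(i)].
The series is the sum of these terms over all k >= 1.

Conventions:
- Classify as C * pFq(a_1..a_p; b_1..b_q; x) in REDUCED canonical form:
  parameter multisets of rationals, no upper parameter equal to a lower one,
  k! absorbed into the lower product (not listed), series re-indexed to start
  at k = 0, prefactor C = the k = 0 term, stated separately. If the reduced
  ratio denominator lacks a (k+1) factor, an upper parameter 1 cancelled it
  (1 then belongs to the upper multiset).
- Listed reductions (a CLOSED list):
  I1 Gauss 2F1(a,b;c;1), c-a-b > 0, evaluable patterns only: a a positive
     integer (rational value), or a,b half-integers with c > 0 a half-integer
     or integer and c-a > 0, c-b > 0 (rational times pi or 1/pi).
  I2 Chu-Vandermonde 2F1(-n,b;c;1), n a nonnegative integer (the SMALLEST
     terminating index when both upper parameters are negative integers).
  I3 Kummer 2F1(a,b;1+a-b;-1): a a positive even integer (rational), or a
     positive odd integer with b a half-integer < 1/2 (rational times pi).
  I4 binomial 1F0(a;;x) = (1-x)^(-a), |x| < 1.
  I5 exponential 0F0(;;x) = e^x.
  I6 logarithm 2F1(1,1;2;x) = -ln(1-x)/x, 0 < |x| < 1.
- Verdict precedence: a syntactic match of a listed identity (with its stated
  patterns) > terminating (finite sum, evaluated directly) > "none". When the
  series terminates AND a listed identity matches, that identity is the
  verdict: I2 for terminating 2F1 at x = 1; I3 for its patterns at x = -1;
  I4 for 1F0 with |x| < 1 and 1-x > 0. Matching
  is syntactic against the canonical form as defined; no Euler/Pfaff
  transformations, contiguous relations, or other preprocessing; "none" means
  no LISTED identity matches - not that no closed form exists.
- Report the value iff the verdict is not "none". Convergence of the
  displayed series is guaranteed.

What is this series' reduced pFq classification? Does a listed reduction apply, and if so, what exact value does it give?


Key observation: with t_0 = -5/3, the running product (C = -5/3) telescopes to a rising factorial.
Step ratio: r(k) = (-2/3) * (k-7/3) / [(k+1)] - rational in k, leading ratio (-2/3); with t_0 = -5/3, classification follows.

x = -2/3 here; the reduced form reads 1F0, upper {-7/3}, lower {-}, C = -5/3. Verdict at x = -2/3: binomial (I4) matches (the 1F0 binomial series: exponent 7/3, x = -2/3). Value: (-5/3) * (5/3)^(7/3).


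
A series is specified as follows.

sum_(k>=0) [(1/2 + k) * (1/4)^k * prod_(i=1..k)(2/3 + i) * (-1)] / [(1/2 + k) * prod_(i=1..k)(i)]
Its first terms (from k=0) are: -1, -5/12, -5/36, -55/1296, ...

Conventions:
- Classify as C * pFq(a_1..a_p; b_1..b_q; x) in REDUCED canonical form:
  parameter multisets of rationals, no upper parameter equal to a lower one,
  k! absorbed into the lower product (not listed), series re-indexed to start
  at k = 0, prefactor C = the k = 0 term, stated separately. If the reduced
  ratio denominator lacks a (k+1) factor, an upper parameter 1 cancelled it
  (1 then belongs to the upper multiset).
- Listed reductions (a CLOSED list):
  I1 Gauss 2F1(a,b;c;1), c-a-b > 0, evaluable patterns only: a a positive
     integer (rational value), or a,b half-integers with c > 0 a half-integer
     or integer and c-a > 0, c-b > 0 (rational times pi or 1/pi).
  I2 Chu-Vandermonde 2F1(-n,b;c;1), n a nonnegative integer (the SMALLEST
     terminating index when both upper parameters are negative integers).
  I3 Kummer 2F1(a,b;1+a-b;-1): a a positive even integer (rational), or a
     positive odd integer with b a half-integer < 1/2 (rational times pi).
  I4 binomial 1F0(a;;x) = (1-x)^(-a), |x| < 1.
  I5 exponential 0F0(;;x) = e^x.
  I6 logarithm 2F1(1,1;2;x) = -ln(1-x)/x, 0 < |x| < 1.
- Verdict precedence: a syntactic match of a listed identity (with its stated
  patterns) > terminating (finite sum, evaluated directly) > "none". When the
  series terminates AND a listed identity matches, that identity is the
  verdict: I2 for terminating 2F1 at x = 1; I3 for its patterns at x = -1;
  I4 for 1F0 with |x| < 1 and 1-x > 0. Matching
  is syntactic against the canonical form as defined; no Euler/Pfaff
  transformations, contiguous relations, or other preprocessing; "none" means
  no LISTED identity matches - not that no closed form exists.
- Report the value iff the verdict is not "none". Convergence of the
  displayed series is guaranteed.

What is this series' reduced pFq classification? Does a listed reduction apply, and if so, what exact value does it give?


x = 1/4 here; the reduced form reads 1F0, upper {5/3}, lower {-}, C = -1. Verdict: the I4 binomial reduction matches (the 1F0 binomial series: exponent -5/3, x = 1/4). Value: (-1) * (3/4)^(-5/3).

Structural cue: x = (1/4) and k + 1/2 divides numerator and denominator alike; C = -1, x = 1/4 after cancelling.
Step ratio: r(k) = (1/4) * (k+5/3) / [(k+1)] - rational in k, leading ratio (1/4); with t_0 = -1, classification follows.


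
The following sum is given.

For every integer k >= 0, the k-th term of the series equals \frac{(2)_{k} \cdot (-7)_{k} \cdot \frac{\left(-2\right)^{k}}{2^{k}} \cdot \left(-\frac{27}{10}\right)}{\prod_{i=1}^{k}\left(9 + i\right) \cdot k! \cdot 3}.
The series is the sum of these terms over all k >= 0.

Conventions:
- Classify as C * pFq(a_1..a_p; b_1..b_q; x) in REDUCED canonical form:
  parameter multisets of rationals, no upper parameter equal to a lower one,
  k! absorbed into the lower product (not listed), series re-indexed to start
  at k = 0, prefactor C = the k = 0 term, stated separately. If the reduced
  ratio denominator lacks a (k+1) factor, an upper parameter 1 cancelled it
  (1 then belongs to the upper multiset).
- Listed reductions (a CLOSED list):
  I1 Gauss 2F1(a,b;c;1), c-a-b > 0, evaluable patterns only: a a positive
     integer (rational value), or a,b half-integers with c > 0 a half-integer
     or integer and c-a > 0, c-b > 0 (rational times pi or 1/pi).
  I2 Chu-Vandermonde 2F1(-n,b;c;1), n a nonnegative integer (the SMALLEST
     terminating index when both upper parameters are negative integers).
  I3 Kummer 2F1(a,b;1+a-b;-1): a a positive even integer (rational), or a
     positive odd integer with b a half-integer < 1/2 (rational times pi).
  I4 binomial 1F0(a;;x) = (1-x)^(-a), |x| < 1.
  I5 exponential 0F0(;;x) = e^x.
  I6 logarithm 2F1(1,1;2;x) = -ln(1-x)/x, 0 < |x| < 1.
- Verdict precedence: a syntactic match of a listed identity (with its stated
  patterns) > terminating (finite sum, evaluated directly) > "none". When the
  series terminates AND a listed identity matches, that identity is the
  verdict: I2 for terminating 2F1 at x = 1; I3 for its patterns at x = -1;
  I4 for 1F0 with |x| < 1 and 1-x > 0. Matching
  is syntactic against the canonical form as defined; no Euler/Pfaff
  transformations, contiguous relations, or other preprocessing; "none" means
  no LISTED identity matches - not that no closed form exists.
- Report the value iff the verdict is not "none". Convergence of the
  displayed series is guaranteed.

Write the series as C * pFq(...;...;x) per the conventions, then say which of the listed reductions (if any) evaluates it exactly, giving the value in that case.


x = -1 here; the reduced form reads 2F1, upper {-7, 2}, lower {10}, C = -\frac{9}{10}. Verdict: Kummer's theorem (I3) applies (x = -1; c = 10 equals 1+a-b for upper {-7, 2}: listed pattern). Value: -\frac{81}{20}.

The tell: with t_0 = -\frac{9}{10}, the constant factors (C = -9/10) combine into one prefactor.
Adjacent-term ratio: r(k) = -1 * (k-7) (k+2) / [(k+10) (k+1)] ; factor over Q: parameters, x = -1, and C = -\frac{9}{10}.


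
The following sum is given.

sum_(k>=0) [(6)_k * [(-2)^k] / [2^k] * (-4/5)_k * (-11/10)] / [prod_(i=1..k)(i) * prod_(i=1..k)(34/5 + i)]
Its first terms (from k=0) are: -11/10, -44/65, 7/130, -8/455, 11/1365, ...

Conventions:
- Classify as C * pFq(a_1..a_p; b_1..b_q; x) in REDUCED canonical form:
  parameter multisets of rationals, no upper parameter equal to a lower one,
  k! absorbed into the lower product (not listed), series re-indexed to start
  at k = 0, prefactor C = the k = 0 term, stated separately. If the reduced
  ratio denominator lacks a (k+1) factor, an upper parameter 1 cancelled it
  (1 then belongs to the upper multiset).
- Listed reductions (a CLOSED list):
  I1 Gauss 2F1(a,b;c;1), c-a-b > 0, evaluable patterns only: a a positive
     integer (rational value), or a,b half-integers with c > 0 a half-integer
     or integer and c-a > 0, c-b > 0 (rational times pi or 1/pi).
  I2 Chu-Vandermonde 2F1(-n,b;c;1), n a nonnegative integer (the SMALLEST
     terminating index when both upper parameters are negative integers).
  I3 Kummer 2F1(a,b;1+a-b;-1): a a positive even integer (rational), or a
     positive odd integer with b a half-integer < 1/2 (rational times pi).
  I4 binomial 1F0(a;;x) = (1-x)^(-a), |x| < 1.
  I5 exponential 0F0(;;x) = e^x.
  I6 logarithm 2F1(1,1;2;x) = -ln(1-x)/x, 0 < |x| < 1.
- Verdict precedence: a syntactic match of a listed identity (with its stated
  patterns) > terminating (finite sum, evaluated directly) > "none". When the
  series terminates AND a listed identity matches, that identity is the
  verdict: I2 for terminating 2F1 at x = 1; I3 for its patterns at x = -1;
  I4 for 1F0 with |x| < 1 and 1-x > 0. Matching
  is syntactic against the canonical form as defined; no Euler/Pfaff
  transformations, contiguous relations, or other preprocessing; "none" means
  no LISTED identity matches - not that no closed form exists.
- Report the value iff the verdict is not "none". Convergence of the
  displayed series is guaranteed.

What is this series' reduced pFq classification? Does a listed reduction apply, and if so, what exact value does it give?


The series (x = -1) is 2F1: upper {-4/5, 6}, lower {39/5}, prefactor -11/10. Verdict: the Kummer evaluation I3 applies (x = -1; c = 39/5 equals 1+a-b for upper {-4/5, 6}: listed pattern). Its exact value is -5423/3125.

First insight: x = (-1) and the product of the first k integers (C = -11/10) is k!.
Step ratio: r(k) = (-1) * (k-4/5) (k+6) / [(k+39/5) (k+1)] - poly over poly, x = (-1) from leading terms; C = -11/10 at k = 0.


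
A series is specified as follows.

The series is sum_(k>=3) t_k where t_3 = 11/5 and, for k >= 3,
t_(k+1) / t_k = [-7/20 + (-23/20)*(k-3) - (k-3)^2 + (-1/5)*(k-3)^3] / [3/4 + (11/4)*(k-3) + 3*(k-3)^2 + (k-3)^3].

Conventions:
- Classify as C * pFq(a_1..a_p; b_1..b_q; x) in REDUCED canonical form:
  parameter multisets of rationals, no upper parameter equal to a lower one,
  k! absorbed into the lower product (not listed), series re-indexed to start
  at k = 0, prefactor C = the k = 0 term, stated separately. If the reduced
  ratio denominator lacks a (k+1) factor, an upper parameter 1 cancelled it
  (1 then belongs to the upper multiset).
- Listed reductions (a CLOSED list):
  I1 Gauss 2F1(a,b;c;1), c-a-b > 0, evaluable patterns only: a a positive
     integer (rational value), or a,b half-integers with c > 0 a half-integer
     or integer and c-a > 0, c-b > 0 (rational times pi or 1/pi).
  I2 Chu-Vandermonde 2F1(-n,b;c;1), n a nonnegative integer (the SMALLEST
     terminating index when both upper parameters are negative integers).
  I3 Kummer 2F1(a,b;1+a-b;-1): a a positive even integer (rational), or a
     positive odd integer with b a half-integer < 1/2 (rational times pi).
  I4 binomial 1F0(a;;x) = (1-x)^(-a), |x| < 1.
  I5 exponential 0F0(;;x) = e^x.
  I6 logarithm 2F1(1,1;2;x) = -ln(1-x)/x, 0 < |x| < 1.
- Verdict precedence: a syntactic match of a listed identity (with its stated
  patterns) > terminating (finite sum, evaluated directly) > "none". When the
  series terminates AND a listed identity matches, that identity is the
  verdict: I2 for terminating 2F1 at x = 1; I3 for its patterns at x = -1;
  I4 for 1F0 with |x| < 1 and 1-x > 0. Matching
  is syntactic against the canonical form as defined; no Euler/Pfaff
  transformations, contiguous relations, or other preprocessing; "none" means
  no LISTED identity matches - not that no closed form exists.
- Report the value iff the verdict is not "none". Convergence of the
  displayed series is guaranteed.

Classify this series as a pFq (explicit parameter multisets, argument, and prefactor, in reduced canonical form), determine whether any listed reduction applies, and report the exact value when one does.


This is 11/5 * 2F1(1, 7/2; 3/2; -1/5) in reduced canonical form. Verdict: none. Every listed pattern misses the 2F1 form at -1/5, upper {1, 7/2}.

First insight: x = (-1/5) and roots of the ratio polynomials (C = 11/5) are the negated parameters.
Ratio: r(k) = (-1/5) * (k+1) (k+7/2) / [(k+3/2) (k+1)] - rational in k, leading ratio (-1/5); with t_0 = 11/5, classification follows.


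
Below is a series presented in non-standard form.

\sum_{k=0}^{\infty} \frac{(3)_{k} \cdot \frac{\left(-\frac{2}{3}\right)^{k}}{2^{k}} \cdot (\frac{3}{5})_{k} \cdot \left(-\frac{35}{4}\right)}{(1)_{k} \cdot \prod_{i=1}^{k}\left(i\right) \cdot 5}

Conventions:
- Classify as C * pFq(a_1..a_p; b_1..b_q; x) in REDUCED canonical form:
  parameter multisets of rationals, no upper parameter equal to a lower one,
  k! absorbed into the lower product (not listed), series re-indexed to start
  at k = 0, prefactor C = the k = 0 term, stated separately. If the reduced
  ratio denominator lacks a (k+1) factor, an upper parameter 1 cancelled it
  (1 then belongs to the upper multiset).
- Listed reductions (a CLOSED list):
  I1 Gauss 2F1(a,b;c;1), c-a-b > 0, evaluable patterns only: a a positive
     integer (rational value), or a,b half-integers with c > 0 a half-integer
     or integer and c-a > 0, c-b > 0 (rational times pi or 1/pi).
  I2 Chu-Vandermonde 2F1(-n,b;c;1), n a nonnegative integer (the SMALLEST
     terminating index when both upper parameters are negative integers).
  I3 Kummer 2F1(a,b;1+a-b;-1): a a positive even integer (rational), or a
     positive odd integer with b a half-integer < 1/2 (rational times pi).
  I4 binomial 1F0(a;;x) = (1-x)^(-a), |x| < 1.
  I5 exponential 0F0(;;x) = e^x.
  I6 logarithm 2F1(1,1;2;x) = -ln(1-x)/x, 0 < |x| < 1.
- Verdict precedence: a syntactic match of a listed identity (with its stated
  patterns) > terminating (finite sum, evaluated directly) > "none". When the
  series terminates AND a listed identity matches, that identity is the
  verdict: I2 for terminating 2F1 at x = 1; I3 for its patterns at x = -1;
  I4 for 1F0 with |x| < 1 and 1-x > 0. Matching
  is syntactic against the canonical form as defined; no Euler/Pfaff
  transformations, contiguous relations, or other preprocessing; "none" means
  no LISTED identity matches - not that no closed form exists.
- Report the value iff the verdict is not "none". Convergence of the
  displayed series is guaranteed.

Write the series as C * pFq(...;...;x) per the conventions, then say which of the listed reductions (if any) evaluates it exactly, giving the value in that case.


Canonical form: C = -\frac{7}{4} times 2F1 with upper {\frac{3}{5}, 3}, lower {1}, x = -\frac{1}{3}. Verdict: none - at argument -\frac{1}{3} the multisets {\frac{3}{5}, 3} ; {1} match no listed identity.

Key step: t_0 = -\frac{7}{4} here, and the two k-th powers (prefactor -7/4) combine into one argument.
Consecutive-term ratio: r(k) = -\frac{1}{3} * (k+\frac{3}{5}) (k+3) / [(k+1) (k+1)] - rational in k, leading ratio -\frac{1}{3}; with t_0 = -\frac{7}{4}, classification follows.


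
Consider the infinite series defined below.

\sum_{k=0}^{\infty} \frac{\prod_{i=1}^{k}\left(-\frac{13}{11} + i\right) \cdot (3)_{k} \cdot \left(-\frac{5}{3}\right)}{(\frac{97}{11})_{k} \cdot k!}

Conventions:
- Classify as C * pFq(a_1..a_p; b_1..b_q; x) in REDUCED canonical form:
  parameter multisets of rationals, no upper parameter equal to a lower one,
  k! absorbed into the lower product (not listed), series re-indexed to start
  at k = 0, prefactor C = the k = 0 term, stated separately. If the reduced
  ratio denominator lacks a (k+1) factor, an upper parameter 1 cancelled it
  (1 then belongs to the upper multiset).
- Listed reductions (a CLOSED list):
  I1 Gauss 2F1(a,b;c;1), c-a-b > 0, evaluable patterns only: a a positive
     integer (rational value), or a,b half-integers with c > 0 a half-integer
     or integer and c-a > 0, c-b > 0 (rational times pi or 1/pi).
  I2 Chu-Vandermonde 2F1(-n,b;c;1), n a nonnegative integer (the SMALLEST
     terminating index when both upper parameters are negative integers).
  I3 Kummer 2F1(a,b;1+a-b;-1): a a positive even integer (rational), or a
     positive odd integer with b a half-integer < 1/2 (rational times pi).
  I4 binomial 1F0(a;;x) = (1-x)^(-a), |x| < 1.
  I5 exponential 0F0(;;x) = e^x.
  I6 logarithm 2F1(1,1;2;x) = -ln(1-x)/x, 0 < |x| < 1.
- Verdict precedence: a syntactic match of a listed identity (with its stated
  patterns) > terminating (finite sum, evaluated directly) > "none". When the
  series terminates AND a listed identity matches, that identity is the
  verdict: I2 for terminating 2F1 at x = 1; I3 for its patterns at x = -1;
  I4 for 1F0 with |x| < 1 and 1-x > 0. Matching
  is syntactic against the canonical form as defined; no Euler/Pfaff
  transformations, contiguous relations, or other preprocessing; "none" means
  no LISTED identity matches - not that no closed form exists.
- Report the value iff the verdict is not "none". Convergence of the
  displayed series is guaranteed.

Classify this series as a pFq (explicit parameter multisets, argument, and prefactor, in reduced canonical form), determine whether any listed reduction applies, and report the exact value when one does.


The series (x = 1) is 2F1: upper {-\frac{2}{11}, 3}, lower {\frac{97}{11}}, prefactor -\frac{5}{3}. Verdict: Gauss's theorem (I1) matches (x = 1: the Gamma ratio telescopes since c-a-b = 6 > 0 and a = 3 in Z>0). Exact value: -\frac{43000}{27951}.

Key observation: from the first term -\frac{5}{3}: the running product (C = -5/3) telescopes to a rising factorial.
Term ratio: r(k) = 1 * (k-\frac{2}{11}) (k+3) / [(k+\frac{97}{11}) (k+1)] - poly over poly, x = 1 from leading terms; C = -\frac{5}{3} at k = 0.
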